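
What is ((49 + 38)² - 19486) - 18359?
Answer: -30276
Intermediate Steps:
((49 + 38)² - 19486) - 18359 = (87² - 19486) - 18359 = (7569 - 19486) - 18359 = -11917 - 18359 = -30276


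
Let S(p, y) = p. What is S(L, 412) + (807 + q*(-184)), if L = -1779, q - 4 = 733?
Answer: -136580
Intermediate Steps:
q = 737 (q = 4 + 733 = 737)
S(L, 412) + (807 + q*(-184)) = -1779 + (807 + 737*(-184)) = -1779 + (807 - 135608) = -1779 - 134801 = -136580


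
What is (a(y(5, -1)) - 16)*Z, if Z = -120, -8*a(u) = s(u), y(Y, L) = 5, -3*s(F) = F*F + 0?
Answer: 1795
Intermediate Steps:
s(F) = -F²/3 (s(F) = -(F*F + 0)/3 = -(F² + 0)/3 = -F²/3)
a(u) = u²/24 (a(u) = -(-1)*u²/24 = u²/24)
(a(y(5, -1)) - 16)*Z = ((1/24)*5² - 16)*(-120) = ((1/24)*25 - 16)*(-120) = (25/24 - 16)*(-120) = -359/24*(-120) = 1795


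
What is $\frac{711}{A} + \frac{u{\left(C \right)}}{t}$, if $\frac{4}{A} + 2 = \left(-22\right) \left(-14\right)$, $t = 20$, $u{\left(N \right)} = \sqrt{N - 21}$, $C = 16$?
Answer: $\frac{108783}{2} + \frac{i \sqrt{5}}{20} \approx 54392.0 + 0.1118 i$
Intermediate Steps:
$u{\left(N \right)} = \sqrt{-21 + N}$
$A = \frac{2}{153}$ ($A = \frac{4}{-2 - -308} = \frac{4}{-2 + 308} = \frac{4}{306} = 4 \cdot \frac{1}{306} = \frac{2}{153} \approx 0.013072$)
$\frac{711}{A} + \frac{u{\left(C \right)}}{t} = \frac{711}{\frac{2}{153}} + \frac{\sqrt{-21 + 16}}{20} = 711 \cdot \frac{153}{2} + \sqrt{-5} \cdot \frac{1}{20} = \frac{108783}{2} + i \sqrt{5} \cdot \frac{1}{20} = \frac{108783}{2} + \frac{i \sqrt{5}}{20}$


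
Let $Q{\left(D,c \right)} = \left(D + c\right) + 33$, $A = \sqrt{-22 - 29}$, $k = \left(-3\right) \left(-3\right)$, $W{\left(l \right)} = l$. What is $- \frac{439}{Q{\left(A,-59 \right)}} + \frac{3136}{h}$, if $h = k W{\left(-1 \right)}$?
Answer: $- \frac{2177146}{6543} + \frac{439 i \sqrt{51}}{727} \approx -332.74 + 4.3124 i$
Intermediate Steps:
$k = 9$
$A = i \sqrt{51}$ ($A = \sqrt{-51} = i \sqrt{51} \approx 7.1414 i$)
$Q{\left(D,c \right)} = 33 + D + c$
$h = -9$ ($h = 9 \left(-1\right) = -9$)
$- \frac{439}{Q{\left(A,-59 \right)}} + \frac{3136}{h} = - \frac{439}{33 + i \sqrt{51} - 59} + \frac{3136}{-9} = - \frac{439}{-26 + i \sqrt{51}} + 3136 \left(- \frac{1}{9}\right) = - \frac{439}{-26 + i \sqrt{51}} - \frac{3136}{9} = - \frac{3136}{9} - \frac{439}{-26 + i \sqrt{51}}$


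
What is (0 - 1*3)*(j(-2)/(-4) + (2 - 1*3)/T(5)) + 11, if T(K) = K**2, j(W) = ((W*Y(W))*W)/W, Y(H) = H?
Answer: 353/25 ≈ 14.120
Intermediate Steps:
j(W) = W**2 (j(W) = ((W*W)*W)/W = (W**2*W)/W = W**3/W = W**2)
(0 - 1*3)*(j(-2)/(-4) + (2 - 1*3)/T(5)) + 11 = (0 - 1*3)*((-2)**2/(-4) + (2 - 1*3)/(5**2)) + 11 = (0 - 3)*(4*(-1/4) + (2 - 3)/25) + 11 = -3*(-1 - 1*1/25) + 11 = -3*(-1 - 1/25) + 11 = -3*(-26/25) + 11 = 78/25 + 11 = 353/25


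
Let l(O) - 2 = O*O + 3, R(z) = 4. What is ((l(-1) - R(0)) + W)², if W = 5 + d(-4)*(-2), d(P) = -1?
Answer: 81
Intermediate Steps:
l(O) = 5 + O² (l(O) = 2 + (O*O + 3) = 2 + (O² + 3) = 2 + (3 + O²) = 5 + O²)
W = 7 (W = 5 - 1*(-2) = 5 + 2 = 7)
((l(-1) - R(0)) + W)² = (((5 + (-1)²) - 1*4) + 7)² = (((5 + 1) - 4) + 7)² = ((6 - 4) + 7)² = (2 + 7)² = 9² = 81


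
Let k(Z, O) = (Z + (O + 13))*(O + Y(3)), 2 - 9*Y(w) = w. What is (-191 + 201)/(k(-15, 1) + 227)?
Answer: 18/407 ≈ 0.044226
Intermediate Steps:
Y(w) = 2/9 - w/9
k(Z, O) = (-1/9 + O)*(13 + O + Z) (k(Z, O) = (Z + (O + 13))*(O + (2/9 - 1/9*3)) = (Z + (13 + O))*(O + (2/9 - 1/3)) = (13 + O + Z)*(O - 1/9) = (13 + O + Z)*(-1/9 + O) = (-1/9 + O)*(13 + O + Z))
(-191 + 201)/(k(-15, 1) + 227) = (-191 + 201)/((-13/9 + 1**2 - 1/9*(-15) + (116/9)*1 + 1*(-15)) + 227) = 10/((-13/9 + 1 + 5/3 + 116/9 - 15) + 227) = 10/(-8/9 + 227) = 10/(2035/9) = 10*(9/2035) = 18/407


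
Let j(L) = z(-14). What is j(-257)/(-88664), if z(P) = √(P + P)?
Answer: -I*√7/44332 ≈ -5.968e-5*I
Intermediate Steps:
z(P) = √2*√P (z(P) = √(2*P) = √2*√P)
j(L) = 2*I*√7 (j(L) = √2*√(-14) = √2*(I*√14) = 2*I*√7)
j(-257)/(-88664) = (2*I*√7)/(-88664) = (2*I*√7)*(-1/88664) = -I*√7/44332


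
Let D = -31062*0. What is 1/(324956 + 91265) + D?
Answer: 1/416221 ≈ 2.4026e-6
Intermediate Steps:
D = 0
1/(324956 + 91265) + D = 1/(324956 + 91265) + 0 = 1/416221 + 0 = 1/416221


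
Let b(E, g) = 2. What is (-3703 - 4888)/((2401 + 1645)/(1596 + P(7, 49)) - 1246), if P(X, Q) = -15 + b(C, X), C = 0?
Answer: 13599553/1968372 ≈ 6.9090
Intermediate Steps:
P(X, Q) = -13 (P(X, Q) = -15 + 2 = -13)
(-3703 - 4888)/((2401 + 1645)/(1596 + P(7, 49)) - 1246) = (-3703 - 4888)/((2401 + 1645)/(1596 - 13) - 1246) = -8591/(4046/1583 - 1246) = -8591/(-1968372/1583) = -8591*(-1583/1968372) = 13599553/1968372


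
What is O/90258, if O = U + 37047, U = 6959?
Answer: 22003/45129 ≈ 0.48756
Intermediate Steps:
O = 44006 (O = 6959 + 37047 = 44006)
O/90258 = 44006/90258 = 44006*(1/90258) = 22003/45129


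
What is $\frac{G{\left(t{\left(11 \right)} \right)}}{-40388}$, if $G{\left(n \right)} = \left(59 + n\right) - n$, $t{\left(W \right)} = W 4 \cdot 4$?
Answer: $- \frac{59}{40388} \approx -0.0014608$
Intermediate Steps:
$t{\left(W \right)} = 16 W$ ($t{\left(W \right)} = 4 W 4 = 16 W$)
$G{\left(n \right)} = 59$
$\frac{G{\left(t{\left(11 \right)} \right)}}{-40388} = \frac{59}{-40388} = 59 \left(- \frac{1}{40388}\right) = - \frac{59}{40388}$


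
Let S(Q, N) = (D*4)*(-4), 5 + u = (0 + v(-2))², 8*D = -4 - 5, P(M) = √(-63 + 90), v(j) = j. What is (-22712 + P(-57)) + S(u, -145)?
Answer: -22694 + 3*√3 ≈ -22689.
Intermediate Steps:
P(M) = 3*√3 (P(M) = √27 = 3*√3)
D = -9/8 (D = (-4 - 5)/8 = (⅛)*(-9) = -9/8 ≈ -1.1250)
u = -1 (u = -5 + (0 - 2)² = -5 + (-2)² = -5 + 4 = -1)
S(Q, N) = 18 (S(Q, N) = -9/8*4*(-4) = -9/2*(-4) = 18)
(-22712 + P(-57)) + S(u, -145) = (-22712 + 3*√3) + 18 = -22694 + 3*√3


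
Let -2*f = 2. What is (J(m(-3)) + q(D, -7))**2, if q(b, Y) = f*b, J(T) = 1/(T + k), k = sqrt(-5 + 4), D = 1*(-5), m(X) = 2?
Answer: (27 - I)**2/25 ≈ 29.12 - 2.16*I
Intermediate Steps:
f = -1 (f = -1/2*2 = -1)
D = -5
k = I (k = sqrt(-1) = I ≈ 1.0*I)
J(T) = 1/(I + T) (J(T) = 1/(T + I) = 1/(I + T))
q(b, Y) = -b
(J(m(-3)) + q(D, -7))**2 = (1/(I + 2) - 1*(-5))**2 = (1/(2 + I) + 5)**2 = ((2 - I)/5 + 5)**2 = (5 + (2 - I)/5)**2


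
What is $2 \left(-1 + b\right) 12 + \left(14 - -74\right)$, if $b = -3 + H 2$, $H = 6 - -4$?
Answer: $472$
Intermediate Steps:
$H = 10$ ($H = 6 + 4 = 10$)
$b = 17$ ($b = -3 + 10 \cdot 2 = -3 + 20 = 17$)
$2 \left(-1 + b\right) 12 + \left(14 - -74\right) = 2 \left(-1 + 17\right) 12 + \left(14 - -74\right) = 2 \cdot 16 \cdot 12 + \left(14 + 74\right) = 32 \cdot 12 + 88 = 384 + 88 = 472$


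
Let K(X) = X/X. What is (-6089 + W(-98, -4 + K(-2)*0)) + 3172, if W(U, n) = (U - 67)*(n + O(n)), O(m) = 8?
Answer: -3577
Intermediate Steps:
K(X) = 1
W(U, n) = (-67 + U)*(8 + n) (W(U, n) = (U - 67)*(n + 8) = (-67 + U)*(8 + n))
(-6089 + W(-98, -4 + K(-2)*0)) + 3172 = (-6089 + (-536 - 67*(-4 + 1*0) + 8*(-98) - 98*(-4 + 1*0))) + 3172 = (-6089 + (-536 - 67*(-4 + 0) - 784 - 98*(-4 + 0))) + 3172 = (-6089 + (-536 - 67*(-4) - 784 - 98*(-4))) + 3172 = (-6089 + (-536 + 268 - 784 + 392)) + 3172 = (-6089 - 660) + 3172 = -6749 + 3172 = -3577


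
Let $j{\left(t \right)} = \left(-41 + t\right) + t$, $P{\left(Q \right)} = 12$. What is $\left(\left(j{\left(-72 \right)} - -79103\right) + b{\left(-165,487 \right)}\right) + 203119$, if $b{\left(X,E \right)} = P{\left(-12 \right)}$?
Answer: $282049$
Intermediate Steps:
$j{\left(t \right)} = -41 + 2 t$
$b{\left(X,E \right)} = 12$
$\left(\left(j{\left(-72 \right)} - -79103\right) + b{\left(-165,487 \right)}\right) + 203119 = \left(\left(\left(-41 + 2 \left(-72\right)\right) - -79103\right) + 12\right) + 203119 = \left(\left(\left(-41 - 144\right) + 79103\right) + 12\right) + 203119 = \left(\left(-185 + 79103\right) + 12\right) + 203119 = \left(78918 + 12\right) + 203119 = 78930 + 203119 = 282049$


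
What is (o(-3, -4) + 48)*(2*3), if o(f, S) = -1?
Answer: 282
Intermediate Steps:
(o(-3, -4) + 48)*(2*3) = (-1 + 48)*(2*3) = 47*6 = 282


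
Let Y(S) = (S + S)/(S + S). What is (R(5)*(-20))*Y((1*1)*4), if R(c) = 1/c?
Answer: -4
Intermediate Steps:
Y(S) = 1 (Y(S) = (2*S)/((2*S)) = (2*S)*(1/(2*S)) = 1)
R(c) = 1/c
(R(5)*(-20))*Y((1*1)*4) = (-20/5)*1 = ((⅕)*(-20))*1 = -4*1 = -4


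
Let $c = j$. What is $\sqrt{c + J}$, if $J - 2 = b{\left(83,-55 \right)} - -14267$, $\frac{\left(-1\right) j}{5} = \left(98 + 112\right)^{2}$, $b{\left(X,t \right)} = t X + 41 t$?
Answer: $i \sqrt{213051} \approx 461.57 i$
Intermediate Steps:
$b{\left(X,t \right)} = 41 t + X t$ ($b{\left(X,t \right)} = X t + 41 t = 41 t + X t$)
$j = -220500$ ($j = - 5 \left(98 + 112\right)^{2} = - 5 \cdot 210^{2} = \left(-5\right) 44100 = -220500$)
$c = -220500$
$J = 7449$ ($J = 2 - \left(-14267 + 55 \left(41 + 83\right)\right) = 2 + \left(\left(-55\right) 124 + 14267\right) = 2 + \left(-6820 + 14267\right) = 2 + 7447 = 7449$)
$\sqrt{c + J} = \sqrt{-220500 + 7449} = \sqrt{-213051} = i \sqrt{213051}$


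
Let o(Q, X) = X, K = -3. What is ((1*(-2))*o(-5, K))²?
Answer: 36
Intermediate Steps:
((1*(-2))*o(-5, K))² = ((1*(-2))*(-3))² = (-2*(-3))² = 6² = 36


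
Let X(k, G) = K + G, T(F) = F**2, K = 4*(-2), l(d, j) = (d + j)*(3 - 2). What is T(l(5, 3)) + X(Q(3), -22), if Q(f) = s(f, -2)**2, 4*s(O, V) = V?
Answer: 34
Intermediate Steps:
l(d, j) = d + j (l(d, j) = (d + j)*1 = d + j)
K = -8
s(O, V) = V/4
Q(f) = 1/4 (Q(f) = ((1/4)*(-2))**2 = (-1/2)**2 = 1/4)
X(k, G) = -8 + G
T(l(5, 3)) + X(Q(3), -22) = (5 + 3)**2 + (-8 - 22) = 8**2 - 30 = 64 - 30 = 34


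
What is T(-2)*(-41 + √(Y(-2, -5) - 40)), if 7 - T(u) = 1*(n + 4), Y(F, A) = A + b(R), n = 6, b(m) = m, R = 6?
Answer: 123 - 3*I*√39 ≈ 123.0 - 18.735*I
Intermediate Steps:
Y(F, A) = 6 + A (Y(F, A) = A + 6 = 6 + A)
T(u) = -3 (T(u) = 7 - (6 + 4) = 7 - 10 = -3)
T(-2)*(-41 + √(Y(-2, -5) - 40)) = -3*(-41 + √((6 - 5) - 40)) = -3*(-41 + √(1 - 40)) = -3*(-41 + √(-39)) = -3*(-41 + I*√39) = 123 - 3*I*√39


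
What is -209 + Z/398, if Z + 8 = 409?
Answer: -82781/398 ≈ -207.99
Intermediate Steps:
Z = 401 (Z = -8 + 409 = 401)
-209 + Z/398 = -209 + 401/398 = -82781/398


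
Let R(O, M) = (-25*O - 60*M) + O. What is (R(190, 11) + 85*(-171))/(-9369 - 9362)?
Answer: 19755/18731 ≈ 1.0547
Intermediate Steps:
R(O, M) = -60*M - 24*O (R(O, M) = (-60*M - 25*O) + O = -60*M - 24*O)
(R(190, 11) + 85*(-171))/(-9369 - 9362) = ((-60*11 - 24*190) + 85*(-171))/(-9369 - 9362) = ((-660 - 4560) - 14535)/(-18731) = (-5220 - 14535)*(-1/18731) = -19755*(-1/18731) = 19755/18731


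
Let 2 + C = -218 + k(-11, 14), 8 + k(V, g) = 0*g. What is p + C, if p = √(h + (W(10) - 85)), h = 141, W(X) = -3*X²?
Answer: -228 + 2*I*√61 ≈ -228.0 + 15.62*I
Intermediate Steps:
k(V, g) = -8 (k(V, g) = -8 + 0*g = -8 + 0 = -8)
p = 2*I*√61 (p = √(141 + (-3*10² - 85)) = √(141 + (-3*100 - 85)) = √(141 + (-300 - 85)) = √(141 - 385) = √(-244) = 2*I*√61 ≈ 15.62*I)
C = -228 (C = -2 + (-218 - 8) = -2 - 226 = -228)
p + C = 2*I*√61 - 228 = -228 + 2*I*√61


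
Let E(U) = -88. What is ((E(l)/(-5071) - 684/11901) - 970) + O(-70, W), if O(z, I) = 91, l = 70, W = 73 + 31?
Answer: -1607577145/1828787 ≈ -879.04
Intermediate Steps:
W = 104
((E(l)/(-5071) - 684/11901) - 970) + O(-70, W) = ((-88/(-5071) - 684/11901) - 970) + 91 = ((-88*(-1/5071) - 684*1/11901) - 970) + 91 = ((8/461 - 228/3967) - 970) + 91 = (-73372/1828787 - 970) + 91 = -1773996762/1828787 + 91 = -1607577145/1828787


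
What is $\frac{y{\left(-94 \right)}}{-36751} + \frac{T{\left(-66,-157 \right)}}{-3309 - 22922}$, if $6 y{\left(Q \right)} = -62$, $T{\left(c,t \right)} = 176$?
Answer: $- \frac{18591367}{2892046443} \approx -0.0064285$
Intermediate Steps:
$y{\left(Q \right)} = - \frac{31}{3}$ ($y{\left(Q \right)} = \frac{1}{6} \left(-62\right) = - \frac{31}{3}$)
$\frac{y{\left(-94 \right)}}{-36751} + \frac{T{\left(-66,-157 \right)}}{-3309 - 22922} = - \frac{31}{3 \left(-36751\right)} + \frac{176}{-3309 - 22922} = \left(- \frac{31}{3}\right) \left(- \frac{1}{36751}\right) + \frac{176}{-3309 - 22922} = \frac{31}{110253} + \frac{176}{-26231} = \frac{31}{110253} + 176 \left(- \frac{1}{26231}\right) = \frac{31}{110253} - \frac{176}{26231} = - \frac{18591367}{2892046443}$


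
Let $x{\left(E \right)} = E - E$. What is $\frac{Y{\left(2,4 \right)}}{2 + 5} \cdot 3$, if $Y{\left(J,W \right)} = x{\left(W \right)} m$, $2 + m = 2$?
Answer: $0$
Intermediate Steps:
$x{\left(E \right)} = 0$
$m = 0$ ($m = -2 + 2 = 0$)
$Y{\left(J,W \right)} = 0$ ($Y{\left(J,W \right)} = 0 \cdot 0 = 0$)
$\frac{Y{\left(2,4 \right)}}{2 + 5} \cdot 3 = \frac{1}{2 + 5} \cdot 0 \cdot 3 = \frac{1}{7} \cdot 0 \cdot 3 = 0 \cdot 3 = 0$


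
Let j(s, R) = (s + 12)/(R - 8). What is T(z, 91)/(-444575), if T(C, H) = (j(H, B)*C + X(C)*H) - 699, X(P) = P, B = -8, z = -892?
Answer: 60903/355660 ≈ 0.17124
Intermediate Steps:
j(s, R) = (12 + s)/(-8 + R)
T(C, H) = -699 + C*H + C*(-¾ - H/16) (T(C, H) = (((12 + H)/(-8 - 8))*C + C*H) - 699 = (((12 + H)/(-16))*C + C*H) - 699 = ((-(12 + H)/16)*C + C*H) - 699 = ((-¾ - H/16)*C + C*H) - 699 = (C*(-¾ - H/16) + C*H) - 699 = (C*H + C*(-¾ - H/16)) - 699 = -699 + C*H + C*(-¾ - H/16))
T(z, 91)/(-444575) = (-699 - ¾*(-892) + (15/16)*(-892)*91)/(-444575) = (-699 + 669 - 304395/4)*(-1/444575) = -304515/4*(-1/444575) = 60903/355660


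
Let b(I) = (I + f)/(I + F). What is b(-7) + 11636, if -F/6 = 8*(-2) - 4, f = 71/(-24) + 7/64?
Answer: 252452765/21696 ≈ 11636.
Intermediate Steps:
f = -547/192 (f = 71*(-1/24) + 7*(1/64) = -71/24 + 7/64 = -547/192 ≈ -2.8490)
F = 120 (F = -6*(8*(-2) - 4) = -6*(-16 - 4) = -6*(-20) = 120)
b(I) = (-547/192 + I)/(120 + I) (b(I) = (I - 547/192)/(I + 120) = (-547/192 + I)/(120 + I))
b(-7) + 11636 = (-547/192 - 7)/(120 - 7) + 11636 = -1891/192/113 + 11636 = (1/113)*(-1891/192) + 11636 = -1891/21696 + 11636 = 252452765/21696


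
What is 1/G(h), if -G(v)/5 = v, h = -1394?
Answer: 1/6970 ≈ 0.00014347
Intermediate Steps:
G(v) = -5*v
1/G(h) = 1/(-5*(-1394)) = 1/6970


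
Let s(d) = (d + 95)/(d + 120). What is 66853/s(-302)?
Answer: 12167246/207 ≈ 58779.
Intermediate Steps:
s(d) = (95 + d)/(120 + d)
66853/s(-302) = 66853/(((95 - 302)/(120 - 302))) = 66853/((-207/(-182))) = 66853/((-1/182*(-207))) = 66853/(207/182) = 66853*(182/207) = 12167246/207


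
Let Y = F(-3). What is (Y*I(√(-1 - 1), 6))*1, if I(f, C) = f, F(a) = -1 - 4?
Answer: -5*I*√2 ≈ -7.0711*I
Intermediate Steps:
F(a) = -5
Y = -5
(Y*I(√(-1 - 1), 6))*1 = -5*√(-1 - 1)*1 = -5*I*√2*1 = -5*I*√2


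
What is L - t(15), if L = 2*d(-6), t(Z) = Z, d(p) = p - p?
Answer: -15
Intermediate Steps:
d(p) = 0
L = 0 (L = 2*0 = 0)
L - t(15) = 0 - 1*15 = 0 - 15 = -15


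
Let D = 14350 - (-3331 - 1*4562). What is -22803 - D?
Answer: -45046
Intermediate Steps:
D = 22243 (D = 14350 - (-3331 - 4562) = 14350 - 1*(-7893) = 14350 + 7893 = 22243)
-22803 - D = -22803 - 1*22243 = -22803 - 22243 = -45046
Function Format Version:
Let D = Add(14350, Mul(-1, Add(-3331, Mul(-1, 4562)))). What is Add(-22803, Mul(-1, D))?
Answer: -45046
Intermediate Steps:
D = 22243 (D = Add(14350, Mul(-1, Add(-3331, -4562))) = Add(14350, Mul(-1, -7893)) = Add(14350, 7893) = 22243)
Add(-22803, Mul(-1, D)) = Add(-22803, Mul(-1, 22243)) = Add(-22803, -22243) = -45046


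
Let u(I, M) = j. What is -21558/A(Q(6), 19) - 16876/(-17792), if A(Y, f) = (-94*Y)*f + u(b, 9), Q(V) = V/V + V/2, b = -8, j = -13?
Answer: 126085367/31834336 ≈ 3.9607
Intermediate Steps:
u(I, M) = -13
Q(V) = 1 + V/2 (Q(V) = 1 + V*(½) = 1 + V/2)
A(Y, f) = -13 - 94*Y*f (A(Y, f) = (-94*Y)*f - 13 = -94*Y*f - 13 = -13 - 94*Y*f)
-21558/A(Q(6), 19) - 16876/(-17792) = -21558/(-13 - 94*(1 + (½)*6)*19) - 16876/(-17792) = -21558/(-13 - 94*(1 + 3)*19) - 16876*(-1/17792) = -21558/(-13 - 94*4*19) + 4219/4448 = -21558/(-13 - 7144) + 4219/4448 = -21558/(-7157) + 4219/4448 = -21558*(-1/7157) + 4219/4448 = 21558/7157 + 4219/4448 = 126085367/31834336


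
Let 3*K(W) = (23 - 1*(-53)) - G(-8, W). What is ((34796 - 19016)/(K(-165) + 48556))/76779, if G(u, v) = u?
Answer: 1315/310852578 ≈ 4.2303e-6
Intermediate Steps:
K(W) = 28 (K(W) = ((23 - 1*(-53)) - 1*(-8))/3 = ((23 + 53) + 8)/3 = (76 + 8)/3 = (1/3)*84 = 28)
((34796 - 19016)/(K(-165) + 48556))/76779 = ((34796 - 19016)/(28 + 48556))/76779 = (15780/48584)*(1/76779) = (15780*(1/48584))*(1/76779) = (3945/12146)*(1/76779) = 1315/310852578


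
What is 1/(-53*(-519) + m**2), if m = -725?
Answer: 1/553132 ≈ 1.8079e-6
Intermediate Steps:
1/(-53*(-519) + m**2) = 1/(-53*(-519) + (-725)**2) = 1/(27507 + 525625) = 1/553132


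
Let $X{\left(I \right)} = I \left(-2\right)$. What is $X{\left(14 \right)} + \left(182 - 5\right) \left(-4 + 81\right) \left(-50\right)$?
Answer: $-681478$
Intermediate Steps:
$X{\left(I \right)} = - 2 I$
$X{\left(14 \right)} + \left(182 - 5\right) \left(-4 + 81\right) \left(-50\right) = \left(-2\right) 14 + \left(182 - 5\right) \left(-4 + 81\right) \left(-50\right) = -28 + 177 \cdot 77 \left(-50\right) = -28 + 13629 \left(-50\right) = -28 - 681450 = -681478$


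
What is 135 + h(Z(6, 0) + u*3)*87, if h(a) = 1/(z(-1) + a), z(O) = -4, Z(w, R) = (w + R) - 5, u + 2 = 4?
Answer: 164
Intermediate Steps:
u = 2 (u = -2 + 4 = 2)
Z(w, R) = -5 + R + w (Z(w, R) = (R + w) - 5 = -5 + R + w)
h(a) = 1/(-4 + a)
135 + h(Z(6, 0) + u*3)*87 = 135 + 87/(-4 + ((-5 + 0 + 6) + 2*3)) = 135 + 87/(-4 + (1 + 6)) = 135 + 87/(-4 + 7) = 135 + 87/3 = 135 + (1/3)*87 = 135 + 29 = 164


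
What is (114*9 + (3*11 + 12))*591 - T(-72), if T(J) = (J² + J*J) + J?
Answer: 622665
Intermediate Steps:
T(J) = J + 2*J² (T(J) = (J² + J²) + J = 2*J² + J = J + 2*J²)
(114*9 + (3*11 + 12))*591 - T(-72) = (114*9 + (3*11 + 12))*591 - (-72)*(1 + 2*(-72)) = (1026 + (33 + 12))*591 - (-72)*(1 - 144) = (1026 + 45)*591 - (-72)*(-143) = 1071*591 - 1*10296 = 632961 - 10296 = 622665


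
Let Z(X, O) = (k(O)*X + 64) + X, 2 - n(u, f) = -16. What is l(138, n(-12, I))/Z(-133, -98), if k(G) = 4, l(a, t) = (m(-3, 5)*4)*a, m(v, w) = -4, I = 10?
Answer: 2208/601 ≈ 3.6739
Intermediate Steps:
n(u, f) = 18 (n(u, f) = 2 - 1*(-16) = 2 + 16 = 18)
l(a, t) = -16*a (l(a, t) = (-4*4)*a = -16*a)
Z(X, O) = 64 + 5*X (Z(X, O) = (4*X + 64) + X = (64 + 4*X) + X = 64 + 5*X)
l(138, n(-12, I))/Z(-133, -98) = (-16*138)/(64 + 5*(-133)) = -2208/(64 - 665) = -2208/(-601) = -2208*(-1/601) = 2208/601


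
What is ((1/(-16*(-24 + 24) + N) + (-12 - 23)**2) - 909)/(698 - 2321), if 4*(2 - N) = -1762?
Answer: -279662/1436355 ≈ -0.19470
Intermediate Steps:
N = 885/2 (N = 2 - 1/4*(-1762) = 2 + 881/2 = 885/2 ≈ 442.50)
((1/(-16*(-24 + 24) + N) + (-12 - 23)**2) - 909)/(698 - 2321) = ((1/(-16*(-24 + 24) + 885/2) + (-12 - 23)**2) - 909)/(698 - 2321) = ((1/(-16*0 + 885/2) + (-35)**2) - 909)/(-1623) = ((1/(0 + 885/2) + 1225) - 909)*(-1/1623) = ((1/(885/2) + 1225) - 909)*(-1/1623) = ((2/885 + 1225) - 909)*(-1/1623) = (1084127/885 - 909)*(-1/1623) = (279662/885)*(-1/1623) = -279662/1436355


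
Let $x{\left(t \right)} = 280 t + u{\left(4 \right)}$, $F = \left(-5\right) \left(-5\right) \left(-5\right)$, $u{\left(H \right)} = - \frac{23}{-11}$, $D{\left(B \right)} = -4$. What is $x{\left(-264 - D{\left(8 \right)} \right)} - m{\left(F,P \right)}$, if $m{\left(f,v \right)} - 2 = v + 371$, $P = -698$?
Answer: $- \frac{797202}{11} \approx -72473.0$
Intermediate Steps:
$u{\left(H \right)} = \frac{23}{11}$ ($u{\left(H \right)} = \left(-23\right) \left(- \frac{1}{11}\right) = \frac{23}{11}$)
$F = -125$ ($F = 25 \left(-5\right) = -125$)
$m{\left(f,v \right)} = 373 + v$ ($m{\left(f,v \right)} = 2 + \left(v + 371\right) = 2 + \left(371 + v\right) = 373 + v$)
$x{\left(t \right)} = \frac{23}{11} + 280 t$ ($x{\left(t \right)} = 280 t + \frac{23}{11} = \frac{23}{11} + 280 t$)
$x{\left(-264 - D{\left(8 \right)} \right)} - m{\left(F,P \right)} = \left(\frac{23}{11} + 280 \left(-264 - -4\right)\right) - \left(373 - 698\right) = \left(\frac{23}{11} + 280 \left(-264 + 4\right)\right) - -325 = \left(\frac{23}{11} + 280 \left(-260\right)\right) + 325 = \left(\frac{23}{11} - 72800\right) + 325 = - \frac{800777}{11} + 325 = - \frac{797202}{11}$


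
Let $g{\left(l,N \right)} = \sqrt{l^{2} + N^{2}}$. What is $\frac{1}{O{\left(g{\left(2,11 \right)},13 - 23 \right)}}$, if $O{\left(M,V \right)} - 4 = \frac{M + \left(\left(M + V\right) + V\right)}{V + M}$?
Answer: $\frac{1}{6} \approx 0.16667$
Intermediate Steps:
$g{\left(l,N \right)} = \sqrt{N^{2} + l^{2}}$
$O{\left(M,V \right)} = 4 + \frac{2 M + 2 V}{M + V}$ ($O{\left(M,V \right)} = 4 + \frac{M + \left(\left(M + V\right) + V\right)}{V + M} = 4 + \frac{M + \left(M + 2 V\right)}{M + V} = 4 + \frac{2 M + 2 V}{M + V}$)
$\frac{1}{O{\left(g{\left(2,11 \right)},13 - 23 \right)}} = \frac{1}{6}$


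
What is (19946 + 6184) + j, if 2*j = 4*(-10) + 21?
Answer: 52241/2 ≈ 26121.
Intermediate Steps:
j = -19/2 (j = (4*(-10) + 21)/2 = (-40 + 21)/2 = (½)*(-19) = -19/2 ≈ -9.5000)
(19946 + 6184) + j = (19946 + 6184) - 19/2 = 26130 - 19/2 = 52241/2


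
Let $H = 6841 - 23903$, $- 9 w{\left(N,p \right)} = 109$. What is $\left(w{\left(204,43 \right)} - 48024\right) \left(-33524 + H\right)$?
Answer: $\frac{7289864150}{3} \approx 2.43 \cdot 10^{9}$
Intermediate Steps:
$w{\left(N,p \right)} = - \frac{109}{9}$ ($w{\left(N,p \right)} = \left(- \frac{1}{9}\right) 109 = - \frac{109}{9}$)
$H = -17062$
$\left(w{\left(204,43 \right)} - 48024\right) \left(-33524 + H\right) = \left(- \frac{109}{9} - 48024\right) \left(-33524 - 17062\right) = \left(- \frac{432325}{9}\right) \left(-50586\right) = \frac{7289864150}{3}$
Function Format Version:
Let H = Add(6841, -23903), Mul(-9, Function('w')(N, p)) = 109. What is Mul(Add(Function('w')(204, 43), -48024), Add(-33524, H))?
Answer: Rational(7289864150, 3) ≈ 2.4300e+9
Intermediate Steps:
Function('w')(N, p) = Rational(-109, 9) (Function('w')(N, p) = Mul(Rational(-1, 9), 109) = Rational(-109, 9))
H = -17062
Mul(Add(Function('w')(204, 43), -48024), Add(-33524, H)) = Mul(Add(Rational(-109, 9), -48024), Add(-33524, -17062)) = Mul(Rational(-432325, 9), -50586) = Rational(7289864150, 3)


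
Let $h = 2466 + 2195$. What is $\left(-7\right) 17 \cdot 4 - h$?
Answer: $-5137$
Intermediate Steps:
$h = 4661$
$\left(-7\right) 17 \cdot 4 - h = \left(-7\right) 17 \cdot 4 - 4661 = \left(-119\right) 4 - 4661 = -476 - 4661 = -5137$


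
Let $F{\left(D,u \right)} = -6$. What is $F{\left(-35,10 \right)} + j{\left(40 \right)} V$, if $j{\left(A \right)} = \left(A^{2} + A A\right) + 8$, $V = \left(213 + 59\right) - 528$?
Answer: $-821254$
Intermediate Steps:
$V = -256$ ($V = 272 - 528 = -256$)
$j{\left(A \right)} = 8 + 2 A^{2}$ ($j{\left(A \right)} = \left(A^{2} + A^{2}\right) + 8 = 2 A^{2} + 8 = 8 + 2 A^{2}$)
$F{\left(-35,10 \right)} + j{\left(40 \right)} V = -6 + \left(8 + 2 \cdot 40^{2}\right) \left(-256\right) = -6 + \left(8 + 2 \cdot 1600\right) \left(-256\right) = -6 + \left(8 + 3200\right) \left(-256\right) = -6 + 3208 \left(-256\right) = -6 - 821248 = -821254$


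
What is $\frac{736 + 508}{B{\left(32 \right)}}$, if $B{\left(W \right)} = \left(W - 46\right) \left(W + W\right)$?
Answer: $- \frac{311}{224} \approx -1.3884$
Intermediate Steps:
$B{\left(W \right)} = 2 W \left(-46 + W\right)$ ($B{\left(W \right)} = \left(-46 + W\right) 2 W = 2 W \left(-46 + W\right)$)
$\frac{736 + 508}{B{\left(32 \right)}} = \frac{736 + 508}{2 \cdot 32 \left(-46 + 32\right)} = \frac{1244}{2 \cdot 32 \left(-14\right)} = \frac{1244}{-896} = 1244 \left(- \frac{1}{896}\right) = - \frac{311}{224}$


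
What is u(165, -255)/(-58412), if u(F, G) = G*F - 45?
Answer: 10530/14603 ≈ 0.72108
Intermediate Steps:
u(F, G) = -45 + F*G (u(F, G) = F*G - 45 = -45 + F*G)
u(165, -255)/(-58412) = (-45 + 165*(-255))/(-58412) = (-45 - 42075)*(-1/58412) = -42120*(-1/58412) = 10530/14603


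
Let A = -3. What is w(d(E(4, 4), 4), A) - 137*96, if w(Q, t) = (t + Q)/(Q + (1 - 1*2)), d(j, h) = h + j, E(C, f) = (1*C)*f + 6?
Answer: -328777/25 ≈ -13151.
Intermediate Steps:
E(C, f) = 6 + C*f (E(C, f) = C*f + 6 = 6 + C*f)
w(Q, t) = (Q + t)/(-1 + Q) (w(Q, t) = (Q + t)/(Q + (1 - 2)) = (Q + t)/(Q - 1) = (Q + t)/(-1 + Q))
w(d(E(4, 4), 4), A) - 137*96 = ((4 + (6 + 4*4)) - 3)/(-1 + (4 + (6 + 4*4))) - 137*96 = ((4 + (6 + 16)) - 3)/(-1 + (4 + (6 + 16))) - 13152 = ((4 + 22) - 3)/(-1 + (4 + 22)) - 13152 = (26 - 3)/(-1 + 26) - 13152 = 23/25 - 13152 = -328777/25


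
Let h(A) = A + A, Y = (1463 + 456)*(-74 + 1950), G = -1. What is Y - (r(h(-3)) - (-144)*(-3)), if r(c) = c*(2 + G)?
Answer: 3600482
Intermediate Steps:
Y = 3600044 (Y = 1919*1876 = 3600044)
h(A) = 2*A
r(c) = c (r(c) = c*(2 - 1) = c*1 = c)
Y - (r(h(-3)) - (-144)*(-3)) = 3600044 - (2*(-3) - (-144)*(-3)) = 3600044 - (-6 - 12*36) = 3600044 - (-6 - 432) = 3600044 - 1*(-438) = 3600044 + 438 = 3600482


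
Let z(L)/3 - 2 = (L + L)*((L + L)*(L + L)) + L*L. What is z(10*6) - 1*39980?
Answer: 5154826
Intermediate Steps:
z(L) = 6 + 3*L² + 24*L³ (z(L) = 6 + 3*((L + L)*((L + L)*(L + L)) + L*L) = 6 + 3*((2*L)*((2*L)*(2*L)) + L²) = 6 + 3*((2*L)*(4*L²) + L²) = 6 + 3*(8*L³ + L²) = 6 + 3*(L² + 8*L³) = 6 + (3*L² + 24*L³) = 6 + 3*L² + 24*L³)
z(10*6) - 1*39980 = (6 + 3*(10*6)² + 24*(10*6)³) - 1*39980 = (6 + 3*60² + 24*60³) - 39980 = (6 + 3*3600 + 24*216000) - 39980 = (6 + 10800 + 5184000) - 39980 = 5194806 - 39980 = 5154826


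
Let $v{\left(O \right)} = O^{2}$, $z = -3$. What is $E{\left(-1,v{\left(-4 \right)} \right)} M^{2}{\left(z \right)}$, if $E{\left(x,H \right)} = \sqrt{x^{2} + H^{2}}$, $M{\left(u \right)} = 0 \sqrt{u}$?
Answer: $0$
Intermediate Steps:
$M{\left(u \right)} = 0$
$E{\left(x,H \right)} = \sqrt{H^{2} + x^{2}}$
$E{\left(-1,v{\left(-4 \right)} \right)} M^{2}{\left(z \right)} = \sqrt{\left(\left(-4\right)^{2}\right)^{2} + \left(-1\right)^{2}} \cdot 0^{2} = \sqrt{16^{2} + 1} \cdot 0 = \sqrt{256 + 1} \cdot 0 = \sqrt{257} \cdot 0 = 0$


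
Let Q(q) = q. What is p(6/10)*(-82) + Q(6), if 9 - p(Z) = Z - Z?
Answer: -732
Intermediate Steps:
p(Z) = 9 (p(Z) = 9 - (Z - Z) = 9 - 1*0 = 9 + 0 = 9)
p(6/10)*(-82) + Q(6) = 9*(-82) + 6 = -738 + 6 = -732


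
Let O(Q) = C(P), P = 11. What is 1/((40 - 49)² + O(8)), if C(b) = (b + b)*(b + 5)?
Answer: 1/433 ≈ 0.0023095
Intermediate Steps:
C(b) = 2*b*(5 + b) (C(b) = (2*b)*(5 + b) = 2*b*(5 + b))
O(Q) = 352 (O(Q) = 2*11*(5 + 11) = 2*11*16 = 352)
1/((40 - 49)² + O(8)) = 1/((40 - 49)² + 352) = 1/((-9)² + 352) = 1/(81 + 352) = 1/433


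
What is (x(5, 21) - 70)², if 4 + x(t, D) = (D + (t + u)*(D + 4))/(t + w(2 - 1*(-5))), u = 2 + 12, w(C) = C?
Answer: 9604/9 ≈ 1067.1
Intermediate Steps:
u = 14
x(t, D) = -4 + (D + (4 + D)*(14 + t))/(7 + t) (x(t, D) = -4 + (D + (t + 14)*(D + 4))/(t + (2 - 1*(-5))) = -4 + (D + (14 + t)*(4 + D))/(t + (2 + 5)) = -4 + (D + (4 + D)*(14 + t))/(t + 7) = -4 + (D + (4 + D)*(14 + t))/(7 + t))
(x(5, 21) - 70)² = ((28 + 15*21 + 21*5)/(7 + 5) - 70)² = ((28 + 315 + 105)/12 - 70)² = ((1/12)*448 - 70)² = (112/3 - 70)² = (-98/3)² = 9604/9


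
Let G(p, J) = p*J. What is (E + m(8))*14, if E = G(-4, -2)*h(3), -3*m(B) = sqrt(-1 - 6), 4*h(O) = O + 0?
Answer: 84 - 14*I*sqrt(7)/3 ≈ 84.0 - 12.347*I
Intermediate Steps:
h(O) = O/4 (h(O) = (O + 0)/4 = O/4)
G(p, J) = J*p
m(B) = -I*sqrt(7)/3 (m(B) = -sqrt(-1 - 6)/3 = -I*sqrt(7)/3)
E = 6 (E = (-2*(-4))*((1/4)*3) = 8*(3/4) = 6)
(E + m(8))*14 = (6 - I*sqrt(7)/3)*14 = 84 - 14*I*sqrt(7)/3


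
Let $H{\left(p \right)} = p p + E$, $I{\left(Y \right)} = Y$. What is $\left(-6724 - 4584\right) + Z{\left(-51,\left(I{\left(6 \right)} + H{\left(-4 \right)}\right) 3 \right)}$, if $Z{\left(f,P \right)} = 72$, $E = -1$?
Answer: $-11236$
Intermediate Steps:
$H{\left(p \right)} = -1 + p^{2}$ ($H{\left(p \right)} = p p - 1 = p^{2} - 1 = -1 + p^{2}$)
$\left(-6724 - 4584\right) + Z{\left(-51,\left(I{\left(6 \right)} + H{\left(-4 \right)}\right) 3 \right)} = \left(-6724 - 4584\right) + 72 = -11308 + 72 = -11236$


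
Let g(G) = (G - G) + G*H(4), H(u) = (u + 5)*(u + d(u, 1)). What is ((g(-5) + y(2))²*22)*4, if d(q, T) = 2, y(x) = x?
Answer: 6320512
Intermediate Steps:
H(u) = (2 + u)*(5 + u) (H(u) = (u + 5)*(u + 2) = (5 + u)*(2 + u) = (2 + u)*(5 + u))
g(G) = 54*G (g(G) = (G - G) + G*(10 + 4² + 7*4) = 0 + G*(10 + 16 + 28) = 0 + G*54 = 0 + 54*G = 54*G)
((g(-5) + y(2))²*22)*4 = ((54*(-5) + 2)²*22)*4 = ((-270 + 2)²*22)*4 = ((-268)²*22)*4 = (71824*22)*4 = 1580128*4 = 6320512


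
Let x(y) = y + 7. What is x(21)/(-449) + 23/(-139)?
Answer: -14219/62411 ≈ -0.22783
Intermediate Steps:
x(y) = 7 + y
x(21)/(-449) + 23/(-139) = (7 + 21)/(-449) + 23/(-139) = 28*(-1/449) + 23*(-1/139) = -28/449 - 23/139 = -14219/62411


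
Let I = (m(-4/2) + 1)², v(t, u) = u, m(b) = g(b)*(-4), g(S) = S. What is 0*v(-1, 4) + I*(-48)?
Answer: -3888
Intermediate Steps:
m(b) = -4*b (m(b) = b*(-4) = -4*b)
I = 81 (I = (-(-16)/2 + 1)² = (-4*(-2) + 1)² = (8 + 1)² = 9² = 81)
0*v(-1, 4) + I*(-48) = 0*4 + 81*(-48) = 0 - 3888 = -3888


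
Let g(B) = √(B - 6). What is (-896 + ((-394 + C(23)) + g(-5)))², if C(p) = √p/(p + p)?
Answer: (-59340 + √23 + 46*I*√11)²/2116 ≈ 1.6638e+6 - 8556.2*I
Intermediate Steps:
g(B) = √(-6 + B)
C(p) = 1/(2*√p) (C(p) = √p/((2*p)) = (1/(2*p))*√p = 1/(2*√p))
(-896 + ((-394 + C(23)) + g(-5)))² = (-896 + ((-394 + 1/(2*√23)) + √(-6 - 5)))² = (-896 + ((-394 + (√23/23)/2) + √(-11)))² = (-896 + ((-394 + √23/46) + I*√11))² = (-896 + (-394 + √23/46 + I*√11))² = (-1290 + √23/46 + I*√11)²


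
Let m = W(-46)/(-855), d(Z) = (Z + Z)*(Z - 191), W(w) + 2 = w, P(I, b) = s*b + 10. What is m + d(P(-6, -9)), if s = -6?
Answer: -4632944/285 ≈ -16256.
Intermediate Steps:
P(I, b) = 10 - 6*b (P(I, b) = -6*b + 10 = 10 - 6*b)
W(w) = -2 + w
d(Z) = 2*Z*(-191 + Z) (d(Z) = (2*Z)*(-191 + Z) = 2*Z*(-191 + Z))
m = 16/285 (m = (-2 - 46)/(-855) = -48*(-1/855) = 16/285 ≈ 0.056140)
m + d(P(-6, -9)) = 16/285 + 2*(10 - 6*(-9))*(-191 + (10 - 6*(-9))) = 16/285 + 2*(10 + 54)*(-191 + (10 + 54)) = 16/285 + 2*64*(-191 + 64) = 16/285 + 2*64*(-127) = 16/285 - 16256 = -4632944/285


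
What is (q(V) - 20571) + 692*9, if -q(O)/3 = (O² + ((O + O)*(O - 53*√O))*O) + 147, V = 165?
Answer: -27049209 + 8657550*√165 ≈ 8.4159e+7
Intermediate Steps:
q(O) = -441 - 3*O² - 6*O²*(O - 53*√O) (q(O) = -3*((O² + ((O + O)*(O - 53*√O))*O) + 147) = -3*((O² + ((2*O)*(O - 53*√O))*O) + 147) = -3*((O² + (2*O*(O - 53*√O))*O) + 147) = -3*((O² + 2*O²*(O - 53*√O)) + 147) = -3*(147 + O² + 2*O²*(O - 53*√O)) = -441 - 3*O² - 6*O²*(O - 53*√O))
(q(V) - 20571) + 692*9 = ((-441 - 6*165³ - 3*165² + 318*165^(5/2)) - 20571) + 692*9 = ((-441 - 6*4492125 - 3*27225 + 318*(27225*√165)) - 20571) + 6228 = ((-441 - 26952750 - 81675 + 8657550*√165) - 20571) + 6228 = ((-27034866 + 8657550*√165) - 20571) + 6228 = (-27055437 + 8657550*√165) + 6228 = -27049209 + 8657550*√165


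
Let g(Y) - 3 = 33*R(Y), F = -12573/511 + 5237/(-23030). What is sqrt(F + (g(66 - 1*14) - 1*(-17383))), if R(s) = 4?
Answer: sqrt(1009034419340190)/240170 ≈ 132.26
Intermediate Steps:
F = -41747471/1681190 (F = -12573*1/511 + 5237*(-1/23030) = -12573/511 - 5237/23030 = -41747471/1681190 ≈ -24.832)
g(Y) = 135 (g(Y) = 3 + 33*4 = 3 + 132 = 135)
sqrt(F + (g(66 - 1*14) - 1*(-17383))) = sqrt(-41747471/1681190 + (135 - 1*(-17383))) = sqrt(-41747471/1681190 + (135 + 17383)) = sqrt(-41747471/1681190 + 17518) = sqrt(29409338949/1681190) = sqrt(1009034419340190)/240170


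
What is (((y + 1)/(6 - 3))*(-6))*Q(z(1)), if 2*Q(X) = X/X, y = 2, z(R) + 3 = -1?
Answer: -3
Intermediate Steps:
z(R) = -4 (z(R) = -3 - 1 = -4)
Q(X) = ½ (Q(X) = (X/X)/2 = (½)*1 = ½)
(((y + 1)/(6 - 3))*(-6))*Q(z(1)) = (((2 + 1)/(6 - 3))*(-6))*(½) = ((3/3)*(-6))*(½) = ((3*(⅓))*(-6))*(½) = (1*(-6))*(½) = -6*½ = -3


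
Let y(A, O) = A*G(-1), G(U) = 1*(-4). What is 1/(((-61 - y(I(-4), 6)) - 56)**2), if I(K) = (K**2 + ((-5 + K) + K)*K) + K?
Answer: 1/19321 ≈ 5.1757e-5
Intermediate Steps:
G(U) = -4
I(K) = K + K**2 + K*(-5 + 2*K) (I(K) = (K**2 + (-5 + 2*K)*K) + K = (K**2 + K*(-5 + 2*K)) + K = K + K**2 + K*(-5 + 2*K))
y(A, O) = -4*A (y(A, O) = A*(-4) = -4*A)
1/(((-61 - y(I(-4), 6)) - 56)**2) = 1/(((-61 - (-4)*(-4*(-4 + 3*(-4)))) - 56)**2) = 1/(((-61 - (-4)*(-4*(-4 - 12))) - 56)**2) = 1/(((-61 - (-4)*(-4*(-16))) - 56)**2) = 1/(((-61 - (-4)*64) - 56)**2) = 1/(((-61 - 1*(-256)) - 56)**2) = 1/(((-61 + 256) - 56)**2) = 1/((195 - 56)**2) = 1/(139**2) = 1/19321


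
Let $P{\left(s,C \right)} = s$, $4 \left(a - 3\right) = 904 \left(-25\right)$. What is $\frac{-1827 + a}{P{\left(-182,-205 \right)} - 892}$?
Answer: $\frac{3737}{537} \approx 6.959$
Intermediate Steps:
$a = -5647$ ($a = 3 + \frac{904 \left(-25\right)}{4} = 3 + \frac{1}{4} \left(-22600\right) = 3 - 5650 = -5647$)
$\frac{-1827 + a}{P{\left(-182,-205 \right)} - 892} = \frac{-1827 - 5647}{-182 - 892} = - \frac{7474}{-1074} = \left(-7474\right) \left(- \frac{1}{1074}\right) = \frac{3737}{537}$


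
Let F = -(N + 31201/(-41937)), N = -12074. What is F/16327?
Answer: 506378539/684705399 ≈ 0.73956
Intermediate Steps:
F = 506378539/41937 (F = -(-12074 + 31201/(-41937)) = -(-12074 + 31201*(-1/41937)) = -(-12074 - 31201/41937) = -1*(-506378539/41937) = 506378539/41937 ≈ 12075.)
F/16327 = (506378539/41937)/16327 = (506378539/41937)*(1/16327) = 506378539/684705399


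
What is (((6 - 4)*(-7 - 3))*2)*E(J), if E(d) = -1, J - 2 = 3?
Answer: 40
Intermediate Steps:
J = 5 (J = 2 + 3 = 5)
(((6 - 4)*(-7 - 3))*2)*E(J) = (((6 - 4)*(-7 - 3))*2)*(-1) = ((2*(-10))*2)*(-1) = -20*2*(-1) = -40*(-1) = 40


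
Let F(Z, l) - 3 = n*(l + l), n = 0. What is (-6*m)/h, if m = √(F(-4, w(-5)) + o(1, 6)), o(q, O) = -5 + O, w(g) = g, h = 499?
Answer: -12/499 ≈ -0.024048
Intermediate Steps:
F(Z, l) = 3 (F(Z, l) = 3 + 0*(l + l) = 3 + 0*(2*l) = 3 + 0 = 3)
m = 2 (m = √(3 + (-5 + 6)) = √(3 + 1) = √4 = 2)
(-6*m)/h = -6*2/499 = -12*1/499 = -12/499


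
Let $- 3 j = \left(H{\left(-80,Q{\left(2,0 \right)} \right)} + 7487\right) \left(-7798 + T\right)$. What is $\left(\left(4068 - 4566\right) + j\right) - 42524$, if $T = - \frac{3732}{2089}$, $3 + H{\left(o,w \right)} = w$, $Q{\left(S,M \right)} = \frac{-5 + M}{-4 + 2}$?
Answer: $\frac{40571190149}{2089} \approx 1.9421 \cdot 10^{7}$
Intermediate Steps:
$Q{\left(S,M \right)} = \frac{5}{2} - \frac{M}{2}$ ($Q{\left(S,M \right)} = \frac{-5 + M}{-2} = \left(-5 + M\right) \left(- \frac{1}{2}\right) = \frac{5}{2} - \frac{M}{2}$)
$H{\left(o,w \right)} = -3 + w$
$T = - \frac{3732}{2089}$ ($T = \left(-3732\right) \frac{1}{2089} = - \frac{3732}{2089} \approx -1.7865$)
$j = \frac{40661063107}{2089}$ ($j = - \frac{\left(\left(-3 + \left(\frac{5}{2} - 0\right)\right) + 7487\right) \left(-7798 - \frac{3732}{2089}\right)}{3} = - \frac{\left(\left(-3 + \left(\frac{5}{2} + 0\right)\right) + 7487\right) \left(- \frac{16293754}{2089}\right)}{3} = - \frac{\left(\left(-3 + \frac{5}{2}\right) + 7487\right) \left(- \frac{16293754}{2089}\right)}{3} = - \frac{\left(- \frac{1}{2} + 7487\right) \left(- \frac{16293754}{2089}\right)}{3} = - \frac{\frac{14973}{2} \left(- \frac{16293754}{2089}\right)}{3} = \left(- \frac{1}{3}\right) \left(- \frac{121983189321}{2089}\right) = \frac{40661063107}{2089} \approx 1.9464 \cdot 10^{7}$)
$\left(\left(4068 - 4566\right) + j\right) - 42524 = \left(\left(4068 - 4566\right) + \frac{40661063107}{2089}\right) - 42524 = \left(-498 + \frac{40661063107}{2089}\right) - 42524 = \frac{40660022785}{2089} - 42524 = \frac{40571190149}{2089}$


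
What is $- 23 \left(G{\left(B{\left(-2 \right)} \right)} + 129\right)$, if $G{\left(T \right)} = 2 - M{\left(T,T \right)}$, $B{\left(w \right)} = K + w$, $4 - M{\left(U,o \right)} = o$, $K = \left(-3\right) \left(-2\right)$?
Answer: $-3013$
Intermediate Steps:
$K = 6$
$M{\left(U,o \right)} = 4 - o$
$B{\left(w \right)} = 6 + w$
$G{\left(T \right)} = -2 + T$ ($G{\left(T \right)} = 2 - \left(4 - T\right) = 2 + \left(-4 + T\right) = -2 + T$)
$- 23 \left(G{\left(B{\left(-2 \right)} \right)} + 129\right) = - 23 \left(\left(-2 + \left(6 - 2\right)\right) + 129\right) = - 23 \left(\left(-2 + 4\right) + 129\right) = - 23 \left(2 + 129\right) = \left(-23\right) 131 = -3013$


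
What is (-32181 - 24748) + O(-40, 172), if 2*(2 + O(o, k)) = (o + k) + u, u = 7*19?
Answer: -113597/2 ≈ -56799.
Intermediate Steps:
u = 133
O(o, k) = 129/2 + k/2 + o/2 (O(o, k) = -2 + ((o + k) + 133)/2 = -2 + ((k + o) + 133)/2 = -2 + (133 + k + o)/2 = -2 + (133/2 + k/2 + o/2) = 129/2 + k/2 + o/2)
(-32181 - 24748) + O(-40, 172) = (-32181 - 24748) + (129/2 + (1/2)*172 + (1/2)*(-40)) = -56929 + (129/2 + 86 - 20) = -56929 + 261/2 = -113597/2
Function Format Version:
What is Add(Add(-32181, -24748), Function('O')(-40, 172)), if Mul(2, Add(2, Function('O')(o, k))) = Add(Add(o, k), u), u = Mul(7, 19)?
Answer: Rational(-113597, 2) ≈ -56799.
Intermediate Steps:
u = 133
Function('O')(o, k) = Add(Rational(129, 2), Mul(Rational(1, 2), k), Mul(Rational(1, 2), o)) (Function('O')(o, k) = Add(-2, Mul(Rational(1, 2), Add(Add(o, k), 133))) = Add(-2, Mul(Rational(1, 2), Add(Add(k, o), 133))) = Add(-2, Mul(Rational(1, 2), Add(133, k, o))) = Add(-2, Add(Rational(133, 2), Mul(Rational(1, 2), k), Mul(Rational(1, 2), o))) = Add(Rational(129, 2), Mul(Rational(1, 2), k), Mul(Rational(1, 2), o)))
Add(Add(-32181, -24748), Function('O')(-40, 172)) = Add(Add(-32181, -24748), Add(Rational(129, 2), Mul(Rational(1, 2), 172), Mul(Rational(1, 2), -40))) = Add(-56929, Add(Rational(129, 2), 86, -20)) = Add(-56929, Rational(261, 2)) = Rational(-113597, 2)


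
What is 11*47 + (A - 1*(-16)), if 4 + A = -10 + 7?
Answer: 526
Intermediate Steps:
A = -7 (A = -4 + (-10 + 7) = -4 - 3 = -7)
11*47 + (A - 1*(-16)) = 11*47 + (-7 - 1*(-16)) = 517 + (-7 + 16) = 517 + 9 = 526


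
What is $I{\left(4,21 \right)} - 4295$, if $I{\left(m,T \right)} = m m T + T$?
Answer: $-3938$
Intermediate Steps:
$I{\left(m,T \right)} = T + T m^{2}$ ($I{\left(m,T \right)} = m^{2} T + T = T m^{2} + T = T + T m^{2}$)
$I{\left(4,21 \right)} - 4295 = 21 \left(1 + 4^{2}\right) - 4295 = 21 \left(1 + 16\right) - 4295 = 21 \cdot 17 - 4295 = 357 - 4295 = -3938$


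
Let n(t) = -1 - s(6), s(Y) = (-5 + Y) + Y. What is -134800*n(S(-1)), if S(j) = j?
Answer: 1078400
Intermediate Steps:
s(Y) = -5 + 2*Y
n(t) = -8 (n(t) = -1 - (-5 + 2*6) = -1 - (-5 + 12) = -1 - 1*7 = -1 - 7 = -8)
-134800*n(S(-1)) = -134800*(-8) = 1078400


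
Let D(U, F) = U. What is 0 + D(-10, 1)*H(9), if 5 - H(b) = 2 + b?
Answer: 60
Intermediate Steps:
H(b) = 3 - b (H(b) = 5 - (2 + b) = 5 + (-2 - b) = 3 - b)
0 + D(-10, 1)*H(9) = 0 - 10*(3 - 1*9) = 0 - 10*(3 - 9) = 0 - 10*(-6) = 0 + 60 = 60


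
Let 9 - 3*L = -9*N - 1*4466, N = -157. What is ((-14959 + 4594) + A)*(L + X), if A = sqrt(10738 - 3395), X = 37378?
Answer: -398002180 + 115196*sqrt(7343)/3 ≈ -3.9471e+8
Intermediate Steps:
A = sqrt(7343) ≈ 85.691
L = 3062/3 (L = 3 - (-9*(-157) - 1*4466)/3 = 3 - (1413 - 4466)/3 = 3 - 1/3*(-3053) = 3 + 3053/3 = 3062/3 ≈ 1020.7)
((-14959 + 4594) + A)*(L + X) = ((-14959 + 4594) + sqrt(7343))*(3062/3 + 37378) = (-10365 + sqrt(7343))*(115196/3) = -398002180 + 115196*sqrt(7343)/3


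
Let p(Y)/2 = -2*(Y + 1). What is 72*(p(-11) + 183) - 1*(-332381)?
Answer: 348437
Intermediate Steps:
p(Y) = -4 - 4*Y (p(Y) = 2*(-2*(Y + 1)) = 2*(-2*(1 + Y)) = 2*(-2 - 2*Y) = -4 - 4*Y)
72*(p(-11) + 183) - 1*(-332381) = 72*((-4 - 4*(-11)) + 183) - 1*(-332381) = 72*((-4 + 44) + 183) + 332381 = 72*(40 + 183) + 332381 = 72*223 + 332381 = 16056 + 332381 = 348437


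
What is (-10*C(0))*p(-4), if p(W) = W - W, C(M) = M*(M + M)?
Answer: 0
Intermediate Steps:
C(M) = 2*M² (C(M) = M*(2*M) = 2*M²)
p(W) = 0
(-10*C(0))*p(-4) = -20*0²*0 = -20*0*0 = -10*0*0 = 0*0 = 0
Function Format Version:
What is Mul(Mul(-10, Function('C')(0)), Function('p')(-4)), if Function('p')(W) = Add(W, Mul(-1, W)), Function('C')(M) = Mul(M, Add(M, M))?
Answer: 0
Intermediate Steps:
Function('C')(M) = Mul(2, Pow(M, 2)) (Function('C')(M) = Mul(M, Mul(2, M)) = Mul(2, Pow(M, 2)))
Function('p')(W) = 0
Mul(Mul(-10, Function('C')(0)), Function('p')(-4)) = Mul(Mul(-10, Mul(2, Pow(0, 2))), 0) = Mul(Mul(-10, Mul(2, 0)), 0) = Mul(Mul(-10, 0), 0) = Mul(0, 0) = 0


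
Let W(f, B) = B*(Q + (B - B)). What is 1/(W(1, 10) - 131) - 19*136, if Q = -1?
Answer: -364345/141 ≈ -2584.0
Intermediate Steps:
W(f, B) = -B (W(f, B) = B*(-1 + (B - B)) = B*(-1 + 0) = B*(-1) = -B)
1/(W(1, 10) - 131) - 19*136 = 1/(-1*10 - 131) - 19*136 = 1/(-10 - 131) - 2584 = 1/(-141) - 2584 = -1/141 - 2584 = -364345/141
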